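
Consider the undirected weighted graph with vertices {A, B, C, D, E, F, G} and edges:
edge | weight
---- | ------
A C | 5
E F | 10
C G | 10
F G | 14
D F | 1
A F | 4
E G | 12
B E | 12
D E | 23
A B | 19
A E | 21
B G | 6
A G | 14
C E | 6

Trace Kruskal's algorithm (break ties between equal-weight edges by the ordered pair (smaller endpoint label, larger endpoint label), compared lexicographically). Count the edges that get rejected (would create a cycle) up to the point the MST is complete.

Kruskal's algorithm — process edges by increasing weight (ties by edge label):
D F (1): add. Components now {A} {B} {C} {D,F} {E} {G}
A F (4): add. Components now {A,D,F} {B} {C} {E} {G}
A C (5): add. Components now {A,C,D,F} {B} {E} {G}
B G (6): add. Components now {A,C,D,F} {B,G} {E}
C E (6): add. Components now {A,C,D,E,F} {B,G}
C G (10): add. Components now {A,B,C,D,E,F,G}
Edges rejected before the tree was complete: 0.

0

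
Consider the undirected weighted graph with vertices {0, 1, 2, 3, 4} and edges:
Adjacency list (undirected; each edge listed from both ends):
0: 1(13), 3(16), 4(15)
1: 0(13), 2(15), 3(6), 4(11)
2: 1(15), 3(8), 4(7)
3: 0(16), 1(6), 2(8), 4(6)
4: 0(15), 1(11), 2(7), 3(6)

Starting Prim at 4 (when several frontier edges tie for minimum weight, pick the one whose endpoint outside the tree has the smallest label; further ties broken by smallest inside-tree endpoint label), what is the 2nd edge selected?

1-3

Prim's algorithm from 4:
Step 1: cheapest edge leaving the tree is 3–4 (6); add 3.
Step 2: cheapest edge leaving the tree is 1–3 (6); add 1.
Step 3: cheapest edge leaving the tree is 2–4 (7); add 2.
Step 4: cheapest edge leaving the tree is 0–1 (13); add 0.
The 2nd edge added is 1–3.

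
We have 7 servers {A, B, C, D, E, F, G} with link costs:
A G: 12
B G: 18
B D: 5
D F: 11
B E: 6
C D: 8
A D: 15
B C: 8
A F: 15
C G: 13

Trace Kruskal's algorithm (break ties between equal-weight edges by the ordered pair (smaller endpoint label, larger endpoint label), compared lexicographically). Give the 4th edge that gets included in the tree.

D-F

Kruskal: consider edges lightest-first.
B D (5): add. Components now {A} {B,D} {C} {E} {F} {G}
B E (6): add. Components now {A} {B,D,E} {C} {F} {G}
B C (8): add. Components now {A} {B,C,D,E} {F} {G}
C D (8): skip — C and D already connected.
D F (11): add. Components now {A} {B,C,D,E,F} {G}
A G (12): add. Components now {A,G} {B,C,D,E,F}
C G (13): add. Components now {A,B,C,D,E,F,G}
The 4th edge added is D F.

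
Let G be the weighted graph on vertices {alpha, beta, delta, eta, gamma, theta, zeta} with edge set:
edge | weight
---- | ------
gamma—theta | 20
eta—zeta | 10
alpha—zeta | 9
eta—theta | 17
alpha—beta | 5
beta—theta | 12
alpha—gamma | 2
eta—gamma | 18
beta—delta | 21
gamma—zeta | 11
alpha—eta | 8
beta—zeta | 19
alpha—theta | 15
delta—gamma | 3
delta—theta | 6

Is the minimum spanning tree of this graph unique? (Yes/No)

Yes

Sort edges by weight, then run Kruskal:
alpha—gamma (2): add. Components now {eta} {delta} {theta} {alpha,gamma} {zeta} {beta}
delta—gamma (3): add. Components now {eta} {alpha,delta,gamma} {theta} {zeta} {beta}
alpha—beta (5): add. Components now {eta} {alpha,beta,delta,gamma} {theta} {zeta}
delta—theta (6): add. Components now {eta} {alpha,beta,delta,gamma,theta} {zeta}
alpha—eta (8): add. Components now {alpha,beta,delta,eta,gamma,theta} {zeta}
alpha—zeta (9): add. Components now {alpha,beta,delta,eta,gamma,theta,zeta}
Every non-tree edge has weight strictly greater than the heaviest edge on the tree path between its endpoints, so the MST is unique.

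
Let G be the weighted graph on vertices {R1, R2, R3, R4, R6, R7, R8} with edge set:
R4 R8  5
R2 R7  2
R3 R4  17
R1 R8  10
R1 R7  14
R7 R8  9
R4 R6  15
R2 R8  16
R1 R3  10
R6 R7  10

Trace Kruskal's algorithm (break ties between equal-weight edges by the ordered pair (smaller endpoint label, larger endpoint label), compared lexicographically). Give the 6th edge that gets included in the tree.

Kruskal: consider edges lightest-first.
R2 R7 (2): add — endpoints in different components.
R4 R8 (5): add — endpoints in different components.
R7 R8 (9): add — endpoints in different components.
R1 R3 (10): add — endpoints in different components.
R1 R8 (10): add — endpoints in different components.
R6 R7 (10): add — endpoints in different components.
The 6th edge added is R6 R7.

R6-R7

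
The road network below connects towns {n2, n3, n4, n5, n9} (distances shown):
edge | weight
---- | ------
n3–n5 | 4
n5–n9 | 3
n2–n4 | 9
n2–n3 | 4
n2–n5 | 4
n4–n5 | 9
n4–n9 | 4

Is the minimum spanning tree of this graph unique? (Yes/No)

Kruskal's algorithm — process edges by increasing weight (ties by edge label):
n5–n9 (3): add — endpoints in different components.
n2–n3 (4): add — endpoints in different components.
n2–n5 (4): add — endpoints in different components.
n3–n5 (4): skip — n5 and n3 already connected.
n4–n9 (4): add — endpoints in different components.
Non-tree edge n3–n5 has weight 4, equal to the heaviest edge on its tree cycle — swapping gives another MST of the same weight. Not unique.

No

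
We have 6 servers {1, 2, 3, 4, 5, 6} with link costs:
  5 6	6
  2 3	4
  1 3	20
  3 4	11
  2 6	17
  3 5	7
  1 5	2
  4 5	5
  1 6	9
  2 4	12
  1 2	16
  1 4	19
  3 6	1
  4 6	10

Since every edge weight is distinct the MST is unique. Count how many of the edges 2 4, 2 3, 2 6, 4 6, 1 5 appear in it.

2

Sort edges by weight, then run Kruskal:
3 6 (1): add — endpoints in different components.
1 5 (2): add — endpoints in different components.
2 3 (4): add — endpoints in different components.
4 5 (5): add — endpoints in different components.
5 6 (6): add — endpoints in different components.
MST edge set: {3 6, 1 5, 2 3, 4 5, 5 6}.
Of the listed edges, {2 3, 1 5} are in the MST → 2.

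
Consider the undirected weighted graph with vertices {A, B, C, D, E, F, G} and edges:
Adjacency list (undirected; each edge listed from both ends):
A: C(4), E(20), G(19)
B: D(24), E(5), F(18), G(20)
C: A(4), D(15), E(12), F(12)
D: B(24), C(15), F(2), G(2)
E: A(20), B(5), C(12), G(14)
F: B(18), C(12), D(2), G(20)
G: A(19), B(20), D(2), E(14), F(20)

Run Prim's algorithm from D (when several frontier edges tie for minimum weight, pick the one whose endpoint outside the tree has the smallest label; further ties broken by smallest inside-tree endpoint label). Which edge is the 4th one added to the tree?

A-C

Prim, starting at D.
Step 1: cheapest edge leaving the tree is D—F (2); add F.
Step 2: cheapest edge leaving the tree is D—G (2); add G.
Step 3: cheapest edge leaving the tree is C—F (12); add C.
Step 4: cheapest edge leaving the tree is A—C (4); add A.
Step 5: cheapest edge leaving the tree is C—E (12); add E.
Step 6: cheapest edge leaving the tree is B—E (5); add B.
The 4th edge added is A—C.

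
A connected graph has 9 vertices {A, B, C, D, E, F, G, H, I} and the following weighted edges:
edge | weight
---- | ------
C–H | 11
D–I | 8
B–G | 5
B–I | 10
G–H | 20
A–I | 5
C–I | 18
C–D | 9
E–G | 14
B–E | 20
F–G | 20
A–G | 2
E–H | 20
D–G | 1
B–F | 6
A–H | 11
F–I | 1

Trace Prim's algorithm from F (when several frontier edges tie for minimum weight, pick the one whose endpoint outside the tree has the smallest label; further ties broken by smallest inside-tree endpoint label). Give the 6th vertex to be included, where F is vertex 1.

B

Grow the tree from F using Prim:
Step 1: cheapest edge leaving the tree is F–I (1); add I.
Step 2: cheapest edge leaving the tree is A–I (5); add A.
Step 3: cheapest edge leaving the tree is A–G (2); add G.
Step 4: cheapest edge leaving the tree is D–G (1); add D.
Step 5: cheapest edge leaving the tree is B–G (5); add B.
Step 6: cheapest edge leaving the tree is C–D (9); add C.
Step 7: cheapest edge leaving the tree is A–H (11); add H.
Step 8: cheapest edge leaving the tree is E–G (14); add E.
Vertex order: F, I, A, G, D, B, C, H, E. The 6th vertex is B.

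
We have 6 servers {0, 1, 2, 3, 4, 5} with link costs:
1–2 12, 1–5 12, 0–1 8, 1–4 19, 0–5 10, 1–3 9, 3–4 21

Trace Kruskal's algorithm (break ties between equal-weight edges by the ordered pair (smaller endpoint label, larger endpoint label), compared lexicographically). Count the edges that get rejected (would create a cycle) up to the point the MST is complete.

1

Kruskal's algorithm — process edges by increasing weight (ties by edge label):
0–1 (8): add. Components now {0,1} {2} {3} {4} {5}
1–3 (9): add. Components now {0,1,3} {2} {4} {5}
0–5 (10): add. Components now {0,1,3,5} {2} {4}
1–2 (12): add. Components now {0,1,2,3,5} {4}
1–5 (12): skip — 1 and 5 already connected.
1–4 (19): add. Components now {0,1,2,3,4,5}
Edges rejected before the tree was complete: 1.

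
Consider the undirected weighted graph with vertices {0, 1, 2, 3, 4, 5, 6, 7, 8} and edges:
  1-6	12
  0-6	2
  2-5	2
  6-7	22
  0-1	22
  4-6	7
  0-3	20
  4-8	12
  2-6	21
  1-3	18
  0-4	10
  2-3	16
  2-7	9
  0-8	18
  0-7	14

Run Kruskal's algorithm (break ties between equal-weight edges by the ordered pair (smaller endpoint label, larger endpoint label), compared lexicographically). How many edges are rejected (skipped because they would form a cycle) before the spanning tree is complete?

1

Kruskal: consider edges lightest-first.
0-6 (2): add — endpoints in different components.
2-5 (2): add — endpoints in different components.
4-6 (7): add — endpoints in different components.
2-7 (9): add — endpoints in different components.
0-4 (10): skip — 0 and 4 already connected.
1-6 (12): add — endpoints in different components.
4-8 (12): add — endpoints in different components.
0-7 (14): add — endpoints in different components.
2-3 (16): add — endpoints in different components.
Edges rejected before the tree was complete: 1.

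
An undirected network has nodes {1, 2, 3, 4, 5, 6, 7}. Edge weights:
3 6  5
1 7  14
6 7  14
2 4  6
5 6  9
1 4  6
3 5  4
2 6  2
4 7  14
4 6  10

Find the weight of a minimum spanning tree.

37

Kruskal's algorithm — process edges by increasing weight (ties by edge label):
2 6 (2): add. Components now {1} {2,6} {3} {4} {5} {7}
3 5 (4): add. Components now {1} {2,6} {3,5} {4} {7}
3 6 (5): add. Components now {1} {2,3,5,6} {4} {7}
1 4 (6): add. Components now {1,4} {2,3,5,6} {7}
2 4 (6): add. Components now {1,2,3,4,5,6} {7}
5 6 (9): skip — 5 and 6 already connected.
4 6 (10): skip — 4 and 6 already connected.
1 7 (14): add. Components now {1,2,3,4,5,6,7}
MST edges: 2 6, 3 5, 3 6, 1 4, 2 4, 1 7; total weight 2+4+5+6+6+14 = 37.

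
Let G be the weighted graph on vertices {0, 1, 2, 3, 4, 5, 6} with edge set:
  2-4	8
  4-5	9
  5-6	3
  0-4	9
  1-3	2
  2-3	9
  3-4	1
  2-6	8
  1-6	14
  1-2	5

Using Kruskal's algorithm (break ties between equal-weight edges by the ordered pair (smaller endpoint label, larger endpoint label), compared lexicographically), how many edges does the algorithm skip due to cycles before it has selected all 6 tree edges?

Sort edges by weight, then run Kruskal:
3-4 (1): add. Components now {0} {1} {2} {3,4} {5} {6}
1-3 (2): add. Components now {0} {1,3,4} {2} {5} {6}
5-6 (3): add. Components now {0} {1,3,4} {2} {5,6}
1-2 (5): add. Components now {0} {1,2,3,4} {5,6}
2-4 (8): skip — 2 and 4 already connected.
2-6 (8): add. Components now {0} {1,2,3,4,5,6}
0-4 (9): add. Components now {0,1,2,3,4,5,6}
Edges rejected before the tree was complete: 1.

1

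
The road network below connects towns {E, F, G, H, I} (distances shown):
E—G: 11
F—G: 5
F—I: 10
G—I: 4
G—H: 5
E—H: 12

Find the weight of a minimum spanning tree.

25

Prim's algorithm from F:
Step 1: cheapest edge leaving the tree is F—G (5); add G.
Step 2: cheapest edge leaving the tree is G—I (4); add I.
Step 3: cheapest edge leaving the tree is G—H (5); add H.
Step 4: cheapest edge leaving the tree is E—G (11); add E.
MST edges: F—G, G—I, G—H, E—G; total weight 5+4+5+11 = 25.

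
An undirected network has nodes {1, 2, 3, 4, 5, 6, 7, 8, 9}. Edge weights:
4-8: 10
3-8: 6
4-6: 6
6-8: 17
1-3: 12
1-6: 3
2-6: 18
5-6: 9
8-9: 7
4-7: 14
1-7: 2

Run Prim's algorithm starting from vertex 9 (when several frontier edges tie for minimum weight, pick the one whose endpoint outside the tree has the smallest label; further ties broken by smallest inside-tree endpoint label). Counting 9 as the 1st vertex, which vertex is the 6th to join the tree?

1

Prim, starting at 9.
Step 1: frontier [8-9 7] → take 8-9 (7); add 8.
Step 2: frontier [3-8 6, 4-8 10, 6-8 17] → take 3-8 (6); add 3.
Step 3: frontier [1-3 12, 4-8 10, 6-8 17] → take 4-8 (10); add 4.
Step 4: frontier [1-3 12, 4-6 6, 4-7 14, 6-8 17] → take 4-6 (6); add 6.
Step 5: frontier [1-3 12, 4-7 14, 1-6 3, 5-6 9, 2-6 18] → take 1-6 (3); add 1.
Step 6: frontier [1-7 2, 4-7 14, 5-6 9, 2-6 18] → take 1-7 (2); add 7.
Step 7: frontier [5-6 9, 2-6 18] → take 5-6 (9); add 5.
Step 8: frontier [2-6 18] → take 2-6 (18); add 2.
Vertex order: 9, 8, 3, 4, 6, 1, 7, 5, 2. The 6th vertex is 1.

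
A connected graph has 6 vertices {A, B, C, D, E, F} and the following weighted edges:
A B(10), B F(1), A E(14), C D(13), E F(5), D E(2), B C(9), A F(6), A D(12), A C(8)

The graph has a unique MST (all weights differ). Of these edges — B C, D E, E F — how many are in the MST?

Kruskal: consider edges lightest-first.
B F (1): add. Components now {A} {B,F} {C} {D} {E}
D E (2): add. Components now {A} {B,F} {C} {D,E}
E F (5): add. Components now {A} {B,D,E,F} {C}
A F (6): add. Components now {A,B,D,E,F} {C}
A C (8): add. Components now {A,B,C,D,E,F}
MST edge set: {B F, D E, E F, A F, A C}.
Of the listed edges, {D E, E F} are in the MST → 2.

2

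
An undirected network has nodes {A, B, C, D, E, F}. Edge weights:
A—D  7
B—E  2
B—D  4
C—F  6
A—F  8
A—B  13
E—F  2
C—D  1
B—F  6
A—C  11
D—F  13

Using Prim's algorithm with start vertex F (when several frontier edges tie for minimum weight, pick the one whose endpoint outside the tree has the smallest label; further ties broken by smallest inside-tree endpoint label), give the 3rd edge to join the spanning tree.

Prim's algorithm from F:
Step 1: frontier [E—F 2, B—F 6, C—F 6, A—F 8, D—F 13] → take E—F (2); add E.
Step 2: frontier [B—E 2, B—F 6, C—F 6, A—F 8, D—F 13] → take B—E (2); add B.
Step 3: frontier [B—D 4, A—B 13, C—F 6, A—F 8, D—F 13] → take B—D (4); add D.
Step 4: frontier [A—B 13, C—D 1, A—D 7, C—F 6, A—F 8] → take C—D (1); add C.
Step 5: frontier [A—B 13, A—C 11, A—D 7, A—F 8] → take A—D (7); add A.
The 3rd edge added is B—D.

B-D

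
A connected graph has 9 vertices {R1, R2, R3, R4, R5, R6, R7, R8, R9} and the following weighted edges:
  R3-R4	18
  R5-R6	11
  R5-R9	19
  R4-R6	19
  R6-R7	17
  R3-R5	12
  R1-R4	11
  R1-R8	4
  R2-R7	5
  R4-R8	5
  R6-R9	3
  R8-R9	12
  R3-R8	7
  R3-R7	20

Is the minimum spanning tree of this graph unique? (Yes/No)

No

Sort edges by weight, then run Kruskal:
R6-R9 (3): add — endpoints in different components.
R1-R8 (4): add — endpoints in different components.
R2-R7 (5): add — endpoints in different components.
R4-R8 (5): add — endpoints in different components.
R3-R8 (7): add — endpoints in different components.
R1-R4 (11): skip — R4 and R1 already connected.
R5-R6 (11): add — endpoints in different components.
R3-R5 (12): add — endpoints in different components.
R8-R9 (12): skip — R8 and R9 already connected.
R6-R7 (17): add — endpoints in different components.
Non-tree edge R8-R9 has weight 12, equal to the heaviest edge on its tree cycle — swapping gives another MST of the same weight. Not unique.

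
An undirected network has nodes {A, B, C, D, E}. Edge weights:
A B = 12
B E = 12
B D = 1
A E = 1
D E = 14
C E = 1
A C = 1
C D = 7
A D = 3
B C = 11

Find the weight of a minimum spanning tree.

6

Sort edges by weight, then run Kruskal:
A C (1): add — endpoints in different components.
A E (1): add — endpoints in different components.
B D (1): add — endpoints in different components.
C E (1): skip — C and E already connected.
A D (3): add — endpoints in different components.
MST edges: A C, A E, B D, A D; total weight 1+1+1+3 = 6.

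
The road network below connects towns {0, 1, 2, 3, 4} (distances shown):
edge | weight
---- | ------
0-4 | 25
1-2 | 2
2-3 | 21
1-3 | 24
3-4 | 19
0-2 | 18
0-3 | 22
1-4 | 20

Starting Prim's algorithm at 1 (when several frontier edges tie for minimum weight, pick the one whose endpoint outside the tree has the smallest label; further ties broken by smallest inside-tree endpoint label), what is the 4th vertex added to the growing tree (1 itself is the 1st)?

Prim, starting at 1.
Step 1: frontier [1-2 2, 1-4 20, 1-3 24] → take 1-2 (2); add 2.
Step 2: frontier [1-4 20, 1-3 24, 0-2 18, 2-3 21] → take 0-2 (18); add 0.
Step 3: frontier [0-3 22, 0-4 25, 1-4 20, 1-3 24, 2-3 21] → take 1-4 (20); add 4.
Step 4: frontier [0-3 22, 1-3 24, 2-3 21, 3-4 19] → take 3-4 (19); add 3.
Vertex order: 1, 2, 0, 4, 3. The 4th vertex is 4.

4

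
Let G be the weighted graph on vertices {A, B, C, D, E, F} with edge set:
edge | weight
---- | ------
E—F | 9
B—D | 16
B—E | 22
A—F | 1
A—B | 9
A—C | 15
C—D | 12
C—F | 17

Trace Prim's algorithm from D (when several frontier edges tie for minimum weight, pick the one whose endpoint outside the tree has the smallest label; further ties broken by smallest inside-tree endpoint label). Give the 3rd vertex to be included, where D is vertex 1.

Prim, starting at D.
Step 1: frontier [C—D 12, B—D 16] → take C—D (12); add C.
Step 2: frontier [A—C 15, C—F 17, B—D 16] → take A—C (15); add A.
Step 3: frontier [A—F 1, A—B 9, C—F 17, B—D 16] → take A—F (1); add F.
Step 4: frontier [A—B 9, B—D 16, E—F 9] → take A—B (9); add B.
Step 5: frontier [B—E 22, E—F 9] → take E—F (9); add E.
Vertex order: D, C, A, F, B, E. The 3rd vertex is A.

A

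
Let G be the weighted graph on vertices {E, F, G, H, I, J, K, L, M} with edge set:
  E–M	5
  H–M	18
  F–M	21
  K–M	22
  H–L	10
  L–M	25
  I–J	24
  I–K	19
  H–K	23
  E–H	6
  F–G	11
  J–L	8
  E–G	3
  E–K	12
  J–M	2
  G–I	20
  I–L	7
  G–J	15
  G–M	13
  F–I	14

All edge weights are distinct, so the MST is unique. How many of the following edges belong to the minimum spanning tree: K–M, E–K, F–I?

1

Kruskal: consider edges lightest-first.
J–M (2): add — endpoints in different components.
E–G (3): add — endpoints in different components.
E–M (5): add — endpoints in different components.
E–H (6): add — endpoints in different components.
I–L (7): add — endpoints in different components.
J–L (8): add — endpoints in different components.
H–L (10): skip — H and L already connected.
F–G (11): add — endpoints in different components.
E–K (12): add — endpoints in different components.
MST edge set: {J–M, E–G, E–M, E–H, I–L, J–L, F–G, E–K}.
Of the listed edges, {E–K} are in the MST → 1.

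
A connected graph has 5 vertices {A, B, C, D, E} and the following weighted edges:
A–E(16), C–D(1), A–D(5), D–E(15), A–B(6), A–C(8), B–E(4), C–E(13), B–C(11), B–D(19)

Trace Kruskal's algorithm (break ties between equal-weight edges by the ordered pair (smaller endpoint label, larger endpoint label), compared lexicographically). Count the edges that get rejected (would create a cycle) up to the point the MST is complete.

Kruskal's algorithm — process edges by increasing weight (ties by edge label):
C–D (1): add. Components now {A} {B} {C,D} {E}
B–E (4): add. Components now {A} {B,E} {C,D}
A–D (5): add. Components now {A,C,D} {B,E}
A–B (6): add. Components now {A,B,C,D,E}
Edges rejected before the tree was complete: 0.

0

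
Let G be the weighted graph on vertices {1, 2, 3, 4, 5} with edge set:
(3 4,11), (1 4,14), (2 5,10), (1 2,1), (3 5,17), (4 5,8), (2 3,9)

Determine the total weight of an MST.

28

Sort edges by weight, then run Kruskal:
1 2 (1): add — endpoints in different components.
4 5 (8): add — endpoints in different components.
2 3 (9): add — endpoints in different components.
2 5 (10): add — endpoints in different components.
MST edges: 1 2, 4 5, 2 3, 2 5; total weight 1+8+9+10 = 28.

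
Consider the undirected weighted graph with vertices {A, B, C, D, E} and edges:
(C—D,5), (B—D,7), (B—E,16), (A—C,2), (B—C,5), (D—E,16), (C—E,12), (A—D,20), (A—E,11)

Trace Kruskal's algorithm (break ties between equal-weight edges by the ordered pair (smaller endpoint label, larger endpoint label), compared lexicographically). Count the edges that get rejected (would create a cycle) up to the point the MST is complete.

1

Sort edges by weight, then run Kruskal:
A—C (2): add — endpoints in different components.
B—C (5): add — endpoints in different components.
C—D (5): add — endpoints in different components.
B—D (7): skip — B and D already connected.
A—E (11): add — endpoints in different components.
Edges rejected before the tree was complete: 1.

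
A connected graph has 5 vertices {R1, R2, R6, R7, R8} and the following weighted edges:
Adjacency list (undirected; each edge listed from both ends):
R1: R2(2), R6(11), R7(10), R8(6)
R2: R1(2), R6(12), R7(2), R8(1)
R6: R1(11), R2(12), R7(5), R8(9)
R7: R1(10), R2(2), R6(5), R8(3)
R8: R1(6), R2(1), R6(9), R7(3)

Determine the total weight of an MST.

10

Prim, starting at R6.
Step 1: frontier [R6-R7 5, R6-R8 9, R1-R6 11, R2-R6 12] → take R6-R7 (5); add R7.
Step 2: frontier [R6-R8 9, R1-R6 11, R2-R6 12, R2-R7 2, R7-R8 3, R1-R7 10] → take R2-R7 (2); add R2.
Step 3: frontier [R2-R8 1, R1-R2 2, R6-R8 9, R1-R6 11, R7-R8 3, R1-R7 10] → take R2-R8 (1); add R8.
Step 4: frontier [R1-R2 2, R1-R6 11, R1-R7 10, R1-R8 6] → take R1-R2 (2); add R1.
MST edges: R6-R7, R2-R7, R2-R8, R1-R2; total weight 5+2+1+2 = 10.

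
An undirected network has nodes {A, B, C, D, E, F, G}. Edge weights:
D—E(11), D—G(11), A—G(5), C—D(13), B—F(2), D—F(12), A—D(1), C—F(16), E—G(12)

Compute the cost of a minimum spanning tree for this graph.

Kruskal's algorithm — process edges by increasing weight (ties by edge label):
A—D (1): add — endpoints in different components.
B—F (2): add — endpoints in different components.
A—G (5): add — endpoints in different components.
D—E (11): add — endpoints in different components.
D—G (11): skip — D and G already connected.
D—F (12): add — endpoints in different components.
E—G (12): skip — E and G already connected.
C—D (13): add — endpoints in different components.
MST edges: A—D, B—F, A—G, D—E, D—F, C—D; total weight 1+2+5+11+12+13 = 44.

44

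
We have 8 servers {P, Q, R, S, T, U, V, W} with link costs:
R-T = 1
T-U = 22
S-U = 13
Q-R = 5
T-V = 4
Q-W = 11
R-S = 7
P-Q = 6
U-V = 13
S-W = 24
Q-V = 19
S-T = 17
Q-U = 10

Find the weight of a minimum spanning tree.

44

Kruskal's algorithm — process edges by increasing weight (ties by edge label):
R-T (1): add — endpoints in different components.
T-V (4): add — endpoints in different components.
Q-R (5): add — endpoints in different components.
P-Q (6): add — endpoints in different components.
R-S (7): add — endpoints in different components.
Q-U (10): add — endpoints in different components.
Q-W (11): add — endpoints in different components.
MST edges: R-T, T-V, Q-R, P-Q, R-S, Q-U, Q-W; total weight 1+4+5+6+7+10+11 = 44.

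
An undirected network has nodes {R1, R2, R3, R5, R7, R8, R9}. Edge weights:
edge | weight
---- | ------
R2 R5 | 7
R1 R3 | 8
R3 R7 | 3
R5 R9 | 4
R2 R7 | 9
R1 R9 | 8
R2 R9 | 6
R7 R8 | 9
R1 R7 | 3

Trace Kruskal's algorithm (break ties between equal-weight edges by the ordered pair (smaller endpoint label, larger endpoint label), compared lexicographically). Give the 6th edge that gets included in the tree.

R7-R8

Kruskal's algorithm — process edges by increasing weight (ties by edge label):
R1 R7 (3): add — endpoints in different components.
R3 R7 (3): add — endpoints in different components.
R5 R9 (4): add — endpoints in different components.
R2 R9 (6): add — endpoints in different components.
R2 R5 (7): skip — R5 and R2 already connected.
R1 R3 (8): skip — R1 and R3 already connected.
R1 R9 (8): add — endpoints in different components.
R2 R7 (9): skip — R2 and R7 already connected.
R7 R8 (9): add — endpoints in different components.
The 6th edge added is R7 R8.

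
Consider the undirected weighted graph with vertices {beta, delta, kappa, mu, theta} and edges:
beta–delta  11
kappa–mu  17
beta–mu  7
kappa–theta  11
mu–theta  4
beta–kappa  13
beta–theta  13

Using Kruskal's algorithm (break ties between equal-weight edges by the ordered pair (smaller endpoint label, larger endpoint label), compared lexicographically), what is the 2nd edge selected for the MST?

Sort edges by weight, then run Kruskal:
mu–theta (4): add. Components now {mu,theta} {beta} {kappa} {delta}
beta–mu (7): add. Components now {beta,mu,theta} {kappa} {delta}
beta–delta (11): add. Components now {beta,delta,mu,theta} {kappa}
kappa–theta (11): add. Components now {beta,delta,kappa,mu,theta}
The 2nd edge added is beta–mu.

beta-mu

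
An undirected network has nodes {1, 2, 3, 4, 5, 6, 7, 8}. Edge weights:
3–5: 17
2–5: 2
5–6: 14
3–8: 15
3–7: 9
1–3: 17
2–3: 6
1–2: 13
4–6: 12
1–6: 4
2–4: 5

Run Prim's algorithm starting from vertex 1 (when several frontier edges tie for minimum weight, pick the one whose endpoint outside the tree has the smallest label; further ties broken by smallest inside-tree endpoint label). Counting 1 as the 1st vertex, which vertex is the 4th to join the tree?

2

Prim's algorithm from 1:
Step 1: cheapest edge leaving the tree is 1–6 (4); add 6.
Step 2: cheapest edge leaving the tree is 4–6 (12); add 4.
Step 3: cheapest edge leaving the tree is 2–4 (5); add 2.
Step 4: cheapest edge leaving the tree is 2–5 (2); add 5.
Step 5: cheapest edge leaving the tree is 2–3 (6); add 3.
Step 6: cheapest edge leaving the tree is 3–7 (9); add 7.
Step 7: cheapest edge leaving the tree is 3–8 (15); add 8.
Vertex order: 1, 6, 4, 2, 5, 3, 7, 8. The 4th vertex is 2.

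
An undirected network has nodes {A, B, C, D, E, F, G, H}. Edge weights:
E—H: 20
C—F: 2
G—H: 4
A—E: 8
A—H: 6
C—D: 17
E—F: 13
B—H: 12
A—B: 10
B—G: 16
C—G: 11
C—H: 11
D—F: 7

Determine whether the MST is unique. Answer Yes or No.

No

Sort edges by weight, then run Kruskal:
C—F (2): add — endpoints in different components.
G—H (4): add — endpoints in different components.
A—H (6): add — endpoints in different components.
D—F (7): add — endpoints in different components.
A—E (8): add — endpoints in different components.
A—B (10): add — endpoints in different components.
C—G (11): add — endpoints in different components.
Non-tree edge C—H has weight 11, equal to the heaviest edge on its tree cycle — swapping gives another MST of the same weight. Not unique.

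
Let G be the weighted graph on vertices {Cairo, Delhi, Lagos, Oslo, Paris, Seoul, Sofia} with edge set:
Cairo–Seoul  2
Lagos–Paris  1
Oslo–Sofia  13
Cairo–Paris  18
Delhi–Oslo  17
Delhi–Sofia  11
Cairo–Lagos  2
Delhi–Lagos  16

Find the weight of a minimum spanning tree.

45

Prim, starting at Oslo.
Step 1: frontier [Oslo–Sofia 13, Delhi–Oslo 17] → take Oslo–Sofia (13); add Sofia.
Step 2: frontier [Delhi–Oslo 17, Delhi–Sofia 11] → take Delhi–Sofia (11); add Delhi.
Step 3: frontier [Delhi–Lagos 16] → take Delhi–Lagos (16); add Lagos.
Step 4: frontier [Lagos–Paris 1, Cairo–Lagos 2] → take Lagos–Paris (1); add Paris.
Step 5: frontier [Cairo–Lagos 2, Cairo–Paris 18] → take Cairo–Lagos (2); add Cairo.
Step 6: frontier [Cairo–Seoul 2] → take Cairo–Seoul (2); add Seoul.
MST edges: Oslo–Sofia, Delhi–Sofia, Delhi–Lagos, Lagos–Paris, Cairo–Lagos, Cairo–Seoul; total weight 13+11+16+1+2+2 = 45.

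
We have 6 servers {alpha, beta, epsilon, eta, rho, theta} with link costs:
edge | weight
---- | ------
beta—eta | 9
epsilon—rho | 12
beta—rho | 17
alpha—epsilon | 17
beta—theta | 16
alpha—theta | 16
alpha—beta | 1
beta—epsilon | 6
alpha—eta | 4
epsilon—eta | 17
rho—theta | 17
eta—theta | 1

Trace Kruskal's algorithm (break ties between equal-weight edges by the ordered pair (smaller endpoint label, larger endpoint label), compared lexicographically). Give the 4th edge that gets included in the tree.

Kruskal's algorithm — process edges by increasing weight (ties by edge label):
alpha—beta (1): add — endpoints in different components.
eta—theta (1): add — endpoints in different components.
alpha—eta (4): add — endpoints in different components.
beta—epsilon (6): add — endpoints in different components.
beta—eta (9): skip — beta and eta already connected.
epsilon—rho (12): add — endpoints in different components.
The 4th edge added is beta—epsilon.

beta-epsilon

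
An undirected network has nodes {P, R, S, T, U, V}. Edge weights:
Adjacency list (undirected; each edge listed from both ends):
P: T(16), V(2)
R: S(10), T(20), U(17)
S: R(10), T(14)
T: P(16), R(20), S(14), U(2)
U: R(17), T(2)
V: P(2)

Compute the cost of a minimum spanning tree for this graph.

44

Sort edges by weight, then run Kruskal:
P V (2): add — endpoints in different components.
T U (2): add — endpoints in different components.
R S (10): add — endpoints in different components.
S T (14): add — endpoints in different components.
P T (16): add — endpoints in different components.
MST edges: P V, T U, R S, S T, P T; total weight 2+2+10+14+16 = 44.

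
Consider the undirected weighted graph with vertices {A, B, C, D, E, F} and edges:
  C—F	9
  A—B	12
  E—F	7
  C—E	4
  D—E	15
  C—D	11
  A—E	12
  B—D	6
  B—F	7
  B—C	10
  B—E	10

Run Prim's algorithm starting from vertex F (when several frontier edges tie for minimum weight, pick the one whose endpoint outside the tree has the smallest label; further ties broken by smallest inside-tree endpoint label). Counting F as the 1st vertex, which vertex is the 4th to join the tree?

Grow the tree from F using Prim:
Step 1: frontier [B—F 7, E—F 7, C—F 9] → take B—F (7); add B.
Step 2: frontier [B—D 6, B—C 10, B—E 10, A—B 12, E—F 7, C—F 9] → take B—D (6); add D.
Step 3: frontier [B—C 10, B—E 10, A—B 12, C—D 11, D—E 15, E—F 7, C—F 9] → take E—F (7); add E.
Step 4: frontier [B—C 10, A—B 12, C—D 11, C—E 4, A—E 12, C—F 9] → take C—E (4); add C.
Step 5: frontier [A—B 12, A—E 12] → take A—B (12); add A.
Vertex order: F, B, D, E, C, A. The 4th vertex is E.

E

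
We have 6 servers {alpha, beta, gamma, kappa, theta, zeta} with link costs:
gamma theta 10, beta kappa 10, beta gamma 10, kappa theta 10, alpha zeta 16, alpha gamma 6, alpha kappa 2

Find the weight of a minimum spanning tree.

Grow the tree from theta using Prim:
Step 1: cheapest edge leaving the tree is gamma theta (10); add gamma.
Step 2: cheapest edge leaving the tree is alpha gamma (6); add alpha.
Step 3: cheapest edge leaving the tree is alpha kappa (2); add kappa.
Step 4: cheapest edge leaving the tree is beta gamma (10); add beta.
Step 5: cheapest edge leaving the tree is alpha zeta (16); add zeta.
MST edges: gamma theta, alpha gamma, alpha kappa, beta gamma, alpha zeta; total weight 10+6+2+10+16 = 44.

44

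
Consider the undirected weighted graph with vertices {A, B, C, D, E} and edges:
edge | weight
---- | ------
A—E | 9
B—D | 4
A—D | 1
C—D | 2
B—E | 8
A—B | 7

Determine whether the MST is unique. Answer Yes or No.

Yes

Kruskal's algorithm — process edges by increasing weight (ties by edge label):
A—D (1): add — endpoints in different components.
C—D (2): add — endpoints in different components.
B—D (4): add — endpoints in different components.
A—B (7): skip — A and B already connected.
B—E (8): add — endpoints in different components.
Every non-tree edge has weight strictly greater than the heaviest edge on the tree path between its endpoints, so the MST is unique.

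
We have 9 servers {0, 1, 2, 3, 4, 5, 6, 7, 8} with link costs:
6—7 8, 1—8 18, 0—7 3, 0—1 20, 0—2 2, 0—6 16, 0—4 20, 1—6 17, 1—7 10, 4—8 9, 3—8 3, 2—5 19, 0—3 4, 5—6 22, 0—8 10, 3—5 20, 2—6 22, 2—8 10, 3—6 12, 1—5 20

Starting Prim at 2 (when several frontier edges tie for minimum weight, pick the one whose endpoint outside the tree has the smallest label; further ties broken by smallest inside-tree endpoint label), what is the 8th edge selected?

Prim, starting at 2.
Step 1: cheapest edge leaving the tree is 0—2 (2); add 0.
Step 2: cheapest edge leaving the tree is 0—7 (3); add 7.
Step 3: cheapest edge leaving the tree is 0—3 (4); add 3.
Step 4: cheapest edge leaving the tree is 3—8 (3); add 8.
Step 5: cheapest edge leaving the tree is 6—7 (8); add 6.
Step 6: cheapest edge leaving the tree is 4—8 (9); add 4.
Step 7: cheapest edge leaving the tree is 1—7 (10); add 1.
Step 8: cheapest edge leaving the tree is 2—5 (19); add 5.
The 8th edge added is 2—5.

2-5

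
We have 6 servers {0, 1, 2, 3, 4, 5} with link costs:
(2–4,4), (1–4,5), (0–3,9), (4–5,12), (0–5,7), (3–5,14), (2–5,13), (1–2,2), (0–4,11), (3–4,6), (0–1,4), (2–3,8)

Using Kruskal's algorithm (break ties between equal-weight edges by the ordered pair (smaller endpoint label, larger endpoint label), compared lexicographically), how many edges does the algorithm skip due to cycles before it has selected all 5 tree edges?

1

Sort edges by weight, then run Kruskal:
1–2 (2): add — endpoints in different components.
0–1 (4): add — endpoints in different components.
2–4 (4): add — endpoints in different components.
1–4 (5): skip — 1 and 4 already connected.
3–4 (6): add — endpoints in different components.
0–5 (7): add — endpoints in different components.
Edges rejected before the tree was complete: 1.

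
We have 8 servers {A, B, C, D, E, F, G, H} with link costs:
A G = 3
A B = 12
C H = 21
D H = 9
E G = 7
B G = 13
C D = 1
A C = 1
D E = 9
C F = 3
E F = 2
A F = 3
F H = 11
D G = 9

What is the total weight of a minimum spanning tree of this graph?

Grow the tree from H using Prim:
Step 1: frontier [D H 9, F H 11, C H 21] → take D H (9); add D.
Step 2: frontier [C D 1, D E 9, D G 9, F H 11, C H 21] → take C D (1); add C.
Step 3: frontier [A C 1, C F 3, D E 9, D G 9, F H 11] → take A C (1); add A.
Step 4: frontier [A F 3, A G 3, A B 12, C F 3, D E 9, D G 9, F H 11] → take A F (3); add F.
Step 5: frontier [A G 3, A B 12, D E 9, D G 9, E F 2] → take E F (2); add E.
Step 6: frontier [A G 3, A B 12, D G 9, E G 7] → take A G (3); add G.
Step 7: frontier [A B 12, B G 13] → take A B (12); add B.
MST edges: D H, C D, A C, A F, E F, A G, A B; total weight 9+1+1+3+2+3+12 = 31.

31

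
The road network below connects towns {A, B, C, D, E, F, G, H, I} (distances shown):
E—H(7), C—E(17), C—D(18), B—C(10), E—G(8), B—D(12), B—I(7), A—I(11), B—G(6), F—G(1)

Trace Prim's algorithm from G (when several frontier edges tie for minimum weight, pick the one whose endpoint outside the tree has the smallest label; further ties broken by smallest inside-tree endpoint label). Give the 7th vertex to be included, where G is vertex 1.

Prim's algorithm from G:
Step 1: frontier [F—G 1, B—G 6, E—G 8] → take F—G (1); add F.
Step 2: frontier [B—G 6, E—G 8] → take B—G (6); add B.
Step 3: frontier [B—I 7, B—C 10, B—D 12, E—G 8] → take B—I (7); add I.
Step 4: frontier [B—C 10, B—D 12, E—G 8, A—I 11] → take E—G (8); add E.
Step 5: frontier [B—C 10, B—D 12, E—H 7, C—E 17, A—I 11] → take E—H (7); add H.
Step 6: frontier [B—C 10, B—D 12, C—E 17, A—I 11] → take B—C (10); add C.
Step 7: frontier [B—D 12, C—D 18, A—I 11] → take A—I (11); add A.
Step 8: frontier [B—D 12, C—D 18] → take B—D (12); add D.
Vertex order: G, F, B, I, E, H, C, A, D. The 7th vertex is C.

C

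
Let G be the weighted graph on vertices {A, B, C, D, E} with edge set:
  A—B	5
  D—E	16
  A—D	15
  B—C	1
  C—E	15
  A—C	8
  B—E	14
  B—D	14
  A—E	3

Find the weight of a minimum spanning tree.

23

Prim's algorithm from B:
Step 1: cheapest edge leaving the tree is B—C (1); add C.
Step 2: cheapest edge leaving the tree is A—B (5); add A.
Step 3: cheapest edge leaving the tree is A—E (3); add E.
Step 4: cheapest edge leaving the tree is B—D (14); add D.
MST edges: B—C, A—B, A—E, B—D; total weight 1+5+3+14 = 23.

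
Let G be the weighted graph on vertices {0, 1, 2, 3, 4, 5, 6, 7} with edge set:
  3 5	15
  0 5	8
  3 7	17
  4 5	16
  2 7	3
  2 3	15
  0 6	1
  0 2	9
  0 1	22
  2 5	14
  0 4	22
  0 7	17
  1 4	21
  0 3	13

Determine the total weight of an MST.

71

Prim, starting at 3.
Step 1: frontier [0 3 13, 2 3 15, 3 5 15, 3 7 17] → take 0 3 (13); add 0.
Step 2: frontier [0 6 1, 0 5 8, 0 2 9, 0 7 17, 0 1 22, 0 4 22, 2 3 15, 3 5 15, 3 7 17] → take 0 6 (1); add 6.
Step 3: frontier [0 5 8, 0 2 9, 0 7 17, 0 1 22, 0 4 22, 2 3 15, 3 5 15, 3 7 17] → take 0 5 (8); add 5.
Step 4: frontier [0 2 9, 0 7 17, 0 1 22, 0 4 22, 2 3 15, 3 7 17, 2 5 14, 4 5 16] → take 0 2 (9); add 2.
Step 5: frontier [0 7 17, 0 1 22, 0 4 22, 2 7 3, 3 7 17, 4 5 16] → take 2 7 (3); add 7.
Step 6: frontier [0 1 22, 0 4 22, 4 5 16] → take 4 5 (16); add 4.
Step 7: frontier [0 1 22, 1 4 21] → take 1 4 (21); add 1.
MST edges: 0 3, 0 6, 0 5, 0 2, 2 7, 4 5, 1 4; total weight 13+1+8+9+3+16+21 = 71.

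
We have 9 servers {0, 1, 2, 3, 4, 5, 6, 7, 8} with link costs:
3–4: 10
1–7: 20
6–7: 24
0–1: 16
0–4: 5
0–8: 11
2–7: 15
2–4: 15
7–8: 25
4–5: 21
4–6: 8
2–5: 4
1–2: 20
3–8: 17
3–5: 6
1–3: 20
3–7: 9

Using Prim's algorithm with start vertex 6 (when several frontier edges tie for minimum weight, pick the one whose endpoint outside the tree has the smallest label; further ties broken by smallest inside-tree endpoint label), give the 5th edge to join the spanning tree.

2-5

Prim, starting at 6.
Step 1: cheapest edge leaving the tree is 4–6 (8); add 4.
Step 2: cheapest edge leaving the tree is 0–4 (5); add 0.
Step 3: cheapest edge leaving the tree is 3–4 (10); add 3.
Step 4: cheapest edge leaving the tree is 3–5 (6); add 5.
Step 5: cheapest edge leaving the tree is 2–5 (4); add 2.
Step 6: cheapest edge leaving the tree is 3–7 (9); add 7.
Step 7: cheapest edge leaving the tree is 0–8 (11); add 8.
Step 8: cheapest edge leaving the tree is 0–1 (16); add 1.
The 5th edge added is 2–5.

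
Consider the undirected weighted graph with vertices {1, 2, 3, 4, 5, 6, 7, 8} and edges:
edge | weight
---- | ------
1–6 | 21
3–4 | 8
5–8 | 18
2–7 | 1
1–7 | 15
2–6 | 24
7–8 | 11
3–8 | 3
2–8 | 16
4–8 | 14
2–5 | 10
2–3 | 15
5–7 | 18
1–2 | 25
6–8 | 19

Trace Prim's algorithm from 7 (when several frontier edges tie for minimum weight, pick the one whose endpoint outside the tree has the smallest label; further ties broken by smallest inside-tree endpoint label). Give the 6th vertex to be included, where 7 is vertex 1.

4

Prim's algorithm from 7:
Step 1: cheapest edge leaving the tree is 2–7 (1); add 2.
Step 2: cheapest edge leaving the tree is 2–5 (10); add 5.
Step 3: cheapest edge leaving the tree is 7–8 (11); add 8.
Step 4: cheapest edge leaving the tree is 3–8 (3); add 3.
Step 5: cheapest edge leaving the tree is 3–4 (8); add 4.
Step 6: cheapest edge leaving the tree is 1–7 (15); add 1.
Step 7: cheapest edge leaving the tree is 6–8 (19); add 6.
Vertex order: 7, 2, 5, 8, 3, 4, 1, 6. The 6th vertex is 4.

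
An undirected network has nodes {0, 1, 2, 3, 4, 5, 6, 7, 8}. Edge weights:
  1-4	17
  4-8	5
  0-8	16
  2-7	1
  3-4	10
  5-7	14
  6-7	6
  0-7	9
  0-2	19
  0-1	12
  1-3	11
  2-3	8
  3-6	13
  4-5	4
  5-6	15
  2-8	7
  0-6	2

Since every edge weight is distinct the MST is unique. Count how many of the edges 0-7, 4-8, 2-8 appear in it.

2

Sort edges by weight, then run Kruskal:
2-7 (1): add — endpoints in different components.
0-6 (2): add — endpoints in different components.
4-5 (4): add — endpoints in different components.
4-8 (5): add — endpoints in different components.
6-7 (6): add — endpoints in different components.
2-8 (7): add — endpoints in different components.
2-3 (8): add — endpoints in different components.
0-7 (9): skip — 0 and 7 already connected.
3-4 (10): skip — 3 and 4 already connected.
1-3 (11): add — endpoints in different components.
MST edge set: {2-7, 0-6, 4-5, 4-8, 6-7, 2-8, 2-3, 1-3}.
Of the listed edges, {4-8, 2-8} are in the MST → 2.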